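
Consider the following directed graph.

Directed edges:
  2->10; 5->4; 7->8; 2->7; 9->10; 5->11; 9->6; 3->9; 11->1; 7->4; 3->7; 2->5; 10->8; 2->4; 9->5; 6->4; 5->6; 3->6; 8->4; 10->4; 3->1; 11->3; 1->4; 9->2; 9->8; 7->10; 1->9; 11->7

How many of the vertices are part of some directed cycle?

A vertex is on a directed cycle iff it belongs to a strongly connected component of size ≥ 2 (or has a self-loop).
The vertices on cycles are {1, 2, 3, 5, 9, 11} — 6 in total.

6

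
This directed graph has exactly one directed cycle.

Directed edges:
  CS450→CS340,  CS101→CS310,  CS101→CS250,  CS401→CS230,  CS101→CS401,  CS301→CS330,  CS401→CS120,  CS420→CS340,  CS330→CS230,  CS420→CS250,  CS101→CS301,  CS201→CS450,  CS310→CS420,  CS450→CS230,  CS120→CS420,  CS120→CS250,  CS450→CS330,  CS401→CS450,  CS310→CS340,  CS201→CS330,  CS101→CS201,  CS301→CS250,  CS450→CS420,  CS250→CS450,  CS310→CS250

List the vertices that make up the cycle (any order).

CS250, CS420, CS450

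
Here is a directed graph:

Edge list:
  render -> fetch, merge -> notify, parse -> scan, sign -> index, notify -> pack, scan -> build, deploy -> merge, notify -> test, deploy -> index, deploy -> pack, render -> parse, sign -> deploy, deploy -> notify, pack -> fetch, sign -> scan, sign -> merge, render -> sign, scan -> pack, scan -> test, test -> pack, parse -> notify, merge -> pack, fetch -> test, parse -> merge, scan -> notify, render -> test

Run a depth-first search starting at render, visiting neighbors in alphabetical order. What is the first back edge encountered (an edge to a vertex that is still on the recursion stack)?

pack→fetch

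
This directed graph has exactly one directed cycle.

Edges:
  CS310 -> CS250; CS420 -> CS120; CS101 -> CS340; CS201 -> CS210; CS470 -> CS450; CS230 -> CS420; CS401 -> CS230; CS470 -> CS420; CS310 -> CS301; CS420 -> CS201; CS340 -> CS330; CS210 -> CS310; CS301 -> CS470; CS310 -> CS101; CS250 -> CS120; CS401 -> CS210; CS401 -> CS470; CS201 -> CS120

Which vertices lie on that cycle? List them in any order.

CS201, CS210, CS301, CS310, CS420, CS470

DFS with gray/black marking from CS210:
CS210 gray
  CS310 gray
    CS101 gray
      CS340 gray
        CS330 gray
        CS330 black
      CS340 black
    CS101 black
    CS301 gray
      CS470 gray
        CS420 gray
          CS120 gray
          CS120 black
          CS201 gray
            CS201→CS210: CS210 is gray → back edge
Back edge closes the cycle CS210 → CS310 → CS301 → CS470 → CS420 → CS201 → CS210; its vertices are {CS201, CS210, CS301, CS310, CS420, CS470}.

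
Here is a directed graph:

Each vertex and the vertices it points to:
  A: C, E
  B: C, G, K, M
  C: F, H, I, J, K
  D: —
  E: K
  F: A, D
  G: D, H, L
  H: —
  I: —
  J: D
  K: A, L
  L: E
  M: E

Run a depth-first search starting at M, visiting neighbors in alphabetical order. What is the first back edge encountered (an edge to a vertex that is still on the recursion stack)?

F->A

DFS from M (visiting neighbors in alphabetical order); mark gray on enter, black on exit:
M gray
  E gray
    K gray
      A gray
        C gray
          F gray
            F→A: A is gray → back edge
First back edge: F → A.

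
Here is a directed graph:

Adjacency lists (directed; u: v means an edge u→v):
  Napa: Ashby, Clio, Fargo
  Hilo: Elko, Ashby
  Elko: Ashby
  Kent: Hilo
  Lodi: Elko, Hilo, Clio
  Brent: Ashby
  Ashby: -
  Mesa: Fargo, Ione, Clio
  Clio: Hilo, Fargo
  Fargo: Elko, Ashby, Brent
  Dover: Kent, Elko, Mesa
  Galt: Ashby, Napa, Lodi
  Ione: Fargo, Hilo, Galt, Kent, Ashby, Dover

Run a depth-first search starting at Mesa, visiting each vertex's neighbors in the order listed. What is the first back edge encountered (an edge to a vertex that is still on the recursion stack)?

Dover->Mesa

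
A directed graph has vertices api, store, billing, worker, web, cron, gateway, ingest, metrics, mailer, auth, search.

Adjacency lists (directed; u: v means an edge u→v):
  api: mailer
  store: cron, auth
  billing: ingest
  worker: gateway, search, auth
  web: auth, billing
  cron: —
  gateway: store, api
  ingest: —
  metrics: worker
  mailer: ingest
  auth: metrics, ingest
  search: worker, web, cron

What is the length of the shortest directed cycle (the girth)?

2

For each vertex v, BFS finds the shortest path from v back to v.
The shortest such closed walk is search → worker → search, length 2.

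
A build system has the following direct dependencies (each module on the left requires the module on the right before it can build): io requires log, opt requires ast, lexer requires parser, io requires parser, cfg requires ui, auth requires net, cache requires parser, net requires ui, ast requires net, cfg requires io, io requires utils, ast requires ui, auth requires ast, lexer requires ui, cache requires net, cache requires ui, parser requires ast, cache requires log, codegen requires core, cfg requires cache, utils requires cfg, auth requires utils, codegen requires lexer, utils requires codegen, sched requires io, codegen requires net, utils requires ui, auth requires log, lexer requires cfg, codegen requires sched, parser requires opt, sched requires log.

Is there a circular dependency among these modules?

DFS with white/gray/black marking, starting from parser:
parser gray
  opt gray
    ast gray
      ui gray
      ui black
      net gray
        net→ui: ui black — skip
      net black
    ast black
  opt black
  parser→ast: ast black — skip
parser black
cfg gray
  io gray
    io→parser: parser black — skip
    utils gray
      utils→cfg: cfg is gray → back edge
Back edge found, so a cycle exists: cfg → io → utils → cfg.

Yes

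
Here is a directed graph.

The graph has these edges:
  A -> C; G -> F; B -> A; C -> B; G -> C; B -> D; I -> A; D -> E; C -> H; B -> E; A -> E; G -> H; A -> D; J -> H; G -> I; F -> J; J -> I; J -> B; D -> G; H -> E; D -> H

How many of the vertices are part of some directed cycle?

A vertex is on a directed cycle iff it belongs to a strongly connected component of size ≥ 2 (or has a self-loop).
The vertices on cycles are {A, B, C, D, F, G, I, J} — 8 in total.

8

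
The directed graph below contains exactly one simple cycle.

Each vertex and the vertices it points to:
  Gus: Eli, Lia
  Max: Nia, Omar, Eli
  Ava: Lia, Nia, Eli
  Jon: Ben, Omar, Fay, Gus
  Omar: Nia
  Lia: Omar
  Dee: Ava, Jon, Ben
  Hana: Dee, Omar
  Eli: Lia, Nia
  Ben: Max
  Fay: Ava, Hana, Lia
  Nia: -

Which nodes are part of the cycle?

DFS with gray/black marking from Dee:
Dee gray
  Ava gray
    Lia gray
      Omar gray
        Nia gray
        Nia black
      Omar black
    Lia black
    Ava→Nia: Nia black — skip
    Eli gray
      Eli→Lia: Lia black — skip
      Eli→Nia: Nia black — skip
    Eli black
  Ava black
  Jon gray
    Ben gray
      Max gray
        Max→Nia: Nia black — skip
        Max→Omar: Omar black — skip
        Max→Eli: Eli black — skip
      Max black
    Ben black
    Jon→Omar: Omar black — skip
    Fay gray
      Fay→Ava: Ava black — skip
      Hana gray
        Hana→Dee: Dee is gray → back edge
Back edge closes the cycle Dee → Jon → Fay → Hana → Dee; its vertices are {Dee, Fay, Jon, Hana}.

Dee, Fay, Jon, Hana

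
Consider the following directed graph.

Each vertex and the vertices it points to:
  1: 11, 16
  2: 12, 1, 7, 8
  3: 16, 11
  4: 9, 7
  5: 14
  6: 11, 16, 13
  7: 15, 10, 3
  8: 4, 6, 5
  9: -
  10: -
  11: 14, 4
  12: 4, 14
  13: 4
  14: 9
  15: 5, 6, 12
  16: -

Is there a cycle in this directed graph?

Yes

DFS with white/gray/black marking, starting from 13:
13 gray
  4 gray
    9 gray
    9 black
    7 gray
      15 gray
        5 gray
          14 gray
            14→9: 9 black — skip
          14 black
        5 black
        6 gray
          11 gray
            11→14: 14 black — skip
            11→4: 4 is gray → back edge
Back edge found, so a cycle exists: 4 → 7 → 15 → 6 → 11 → 4.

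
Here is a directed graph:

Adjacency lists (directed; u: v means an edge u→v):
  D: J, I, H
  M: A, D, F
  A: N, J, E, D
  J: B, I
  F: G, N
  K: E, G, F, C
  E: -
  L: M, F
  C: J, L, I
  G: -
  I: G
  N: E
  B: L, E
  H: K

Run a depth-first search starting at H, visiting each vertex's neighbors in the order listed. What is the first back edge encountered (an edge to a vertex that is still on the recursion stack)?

A->J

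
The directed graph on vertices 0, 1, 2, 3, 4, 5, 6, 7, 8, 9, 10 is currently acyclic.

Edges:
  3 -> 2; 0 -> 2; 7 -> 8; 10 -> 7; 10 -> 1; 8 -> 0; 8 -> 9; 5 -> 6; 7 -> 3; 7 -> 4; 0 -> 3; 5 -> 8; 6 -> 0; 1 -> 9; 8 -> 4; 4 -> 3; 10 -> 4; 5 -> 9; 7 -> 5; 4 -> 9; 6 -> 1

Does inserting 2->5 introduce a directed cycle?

Yes

Adding 2→5 creates a cycle iff 5 can already reach 2.
Path from 5: 5 → 6 → 0 → 2.
So 5 → … → 2 → 5 is a cycle.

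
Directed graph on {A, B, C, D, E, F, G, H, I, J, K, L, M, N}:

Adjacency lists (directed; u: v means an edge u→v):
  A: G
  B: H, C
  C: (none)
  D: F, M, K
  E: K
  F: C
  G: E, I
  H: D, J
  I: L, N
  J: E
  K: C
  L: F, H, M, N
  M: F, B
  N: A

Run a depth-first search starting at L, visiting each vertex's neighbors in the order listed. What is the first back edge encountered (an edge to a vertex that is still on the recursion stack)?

DFS from L (visiting each vertex's neighbors in the order listed); mark gray on enter, black on exit:
L gray
  F gray
    C gray
    C black
  F black
  H gray
    D gray
      D→F: F black — skip
      M gray
        M→F: F black — skip
        B gray
          B→H: H is gray → back edge
First back edge: B → H.

B->H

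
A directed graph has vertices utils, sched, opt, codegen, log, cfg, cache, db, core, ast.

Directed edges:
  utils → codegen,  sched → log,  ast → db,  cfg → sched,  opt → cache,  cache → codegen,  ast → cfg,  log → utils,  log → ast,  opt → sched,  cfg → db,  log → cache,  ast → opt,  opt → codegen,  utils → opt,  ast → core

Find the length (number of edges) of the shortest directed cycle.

For each vertex v, BFS finds the shortest path from v back to v.
The shortest such closed walk is log → utils → opt → sched → log, length 4.

4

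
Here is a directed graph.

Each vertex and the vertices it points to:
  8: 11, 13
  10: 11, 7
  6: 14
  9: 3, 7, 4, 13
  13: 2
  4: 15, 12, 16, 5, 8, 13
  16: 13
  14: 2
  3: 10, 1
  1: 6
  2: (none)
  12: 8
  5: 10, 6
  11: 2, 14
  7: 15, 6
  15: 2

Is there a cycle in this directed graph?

No

DFS with white/gray/black marking, starting from 9:
9 gray
  3 gray
    10 gray
      11 gray
        2 gray
        2 black
        14 gray
          14→2: 2 black — skip
        14 black
      11 black
      7 gray
        15 gray
          15→2: 2 black — skip
        15 black
        6 gray
          6→14: 14 black — skip
        6 black
      7 black
    10 black
    1 gray
      1→6: 6 black — skip
    1 black
  3 black
  9→7: 7 black — skip
  4 gray
    4→15: 15 black — skip
    12 gray
      8 gray
        8→11: 11 black — skip
        13 gray
          13→2: 2 black — skip
        13 black
      8 black
    12 black
    16 gray
      16→13: 13 black — skip
    16 black
    5 gray
      5→10: 10 black — skip
      5→6: 6 black — skip
    5 black
    4→8: 8 black — skip
    4→13: 13 black — skip
  4 black
  9→13: 13 black — skip
9 black
Every edge goes to a white or black vertex — no back edge, so the graph is acyclic.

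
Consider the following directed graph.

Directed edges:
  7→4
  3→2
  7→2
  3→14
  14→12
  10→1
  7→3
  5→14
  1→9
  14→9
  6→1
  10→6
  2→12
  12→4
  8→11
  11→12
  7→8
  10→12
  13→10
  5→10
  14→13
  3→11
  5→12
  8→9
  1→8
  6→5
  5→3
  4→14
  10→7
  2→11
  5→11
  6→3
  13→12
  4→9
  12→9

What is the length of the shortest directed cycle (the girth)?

3

For each vertex v, BFS finds the shortest path from v back to v.
The shortest such closed walk is 6 → 5 → 10 → 6, length 3.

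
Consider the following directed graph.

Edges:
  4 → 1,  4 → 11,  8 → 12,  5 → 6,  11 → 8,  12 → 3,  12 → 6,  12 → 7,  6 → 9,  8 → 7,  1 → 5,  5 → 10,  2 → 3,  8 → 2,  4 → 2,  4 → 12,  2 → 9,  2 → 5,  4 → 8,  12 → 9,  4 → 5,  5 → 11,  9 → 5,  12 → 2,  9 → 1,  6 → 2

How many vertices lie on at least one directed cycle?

8

A vertex is on a directed cycle iff it belongs to a strongly connected component of size ≥ 2 (or has a self-loop).
The vertices on cycles are {1, 2, 5, 6, 8, 9, 11, 12} — 8 in total.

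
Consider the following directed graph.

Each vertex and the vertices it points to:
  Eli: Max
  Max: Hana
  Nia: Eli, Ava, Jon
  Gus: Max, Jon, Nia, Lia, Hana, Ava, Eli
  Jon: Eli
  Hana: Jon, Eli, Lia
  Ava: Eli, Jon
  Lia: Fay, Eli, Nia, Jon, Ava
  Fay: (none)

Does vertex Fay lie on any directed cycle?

Fay lies on a cycle iff there is a path from Fay back to itself.
Exploring from Fay, it never reaches itself; equivalently, its strongly connected component is a singleton.

No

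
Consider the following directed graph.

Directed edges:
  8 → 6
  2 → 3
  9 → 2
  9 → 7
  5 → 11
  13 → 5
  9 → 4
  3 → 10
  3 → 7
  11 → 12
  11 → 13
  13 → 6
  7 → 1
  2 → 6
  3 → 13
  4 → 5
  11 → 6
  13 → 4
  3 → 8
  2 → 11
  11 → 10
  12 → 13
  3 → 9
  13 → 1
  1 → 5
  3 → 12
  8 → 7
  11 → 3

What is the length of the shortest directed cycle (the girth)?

For each vertex v, BFS finds the shortest path from v back to v.
The shortest such closed walk is 11 → 13 → 5 → 11, length 3.

3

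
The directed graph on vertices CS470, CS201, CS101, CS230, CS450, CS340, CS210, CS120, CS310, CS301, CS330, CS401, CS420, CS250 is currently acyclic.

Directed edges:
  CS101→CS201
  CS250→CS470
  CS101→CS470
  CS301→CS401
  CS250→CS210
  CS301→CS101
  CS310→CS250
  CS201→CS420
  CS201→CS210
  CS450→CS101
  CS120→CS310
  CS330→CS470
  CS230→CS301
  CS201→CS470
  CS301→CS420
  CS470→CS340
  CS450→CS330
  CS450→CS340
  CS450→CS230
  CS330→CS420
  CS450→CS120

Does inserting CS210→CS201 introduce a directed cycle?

Yes

Adding CS210→CS201 creates a cycle iff CS201 can already reach CS210.
Path from CS201: CS201 → CS210.
So CS201 → … → CS210 → CS201 is a cycle.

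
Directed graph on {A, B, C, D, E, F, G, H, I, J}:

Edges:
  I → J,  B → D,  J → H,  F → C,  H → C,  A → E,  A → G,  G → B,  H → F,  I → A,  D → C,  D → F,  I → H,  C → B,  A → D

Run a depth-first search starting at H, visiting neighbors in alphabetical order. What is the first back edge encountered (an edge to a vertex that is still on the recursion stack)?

D->C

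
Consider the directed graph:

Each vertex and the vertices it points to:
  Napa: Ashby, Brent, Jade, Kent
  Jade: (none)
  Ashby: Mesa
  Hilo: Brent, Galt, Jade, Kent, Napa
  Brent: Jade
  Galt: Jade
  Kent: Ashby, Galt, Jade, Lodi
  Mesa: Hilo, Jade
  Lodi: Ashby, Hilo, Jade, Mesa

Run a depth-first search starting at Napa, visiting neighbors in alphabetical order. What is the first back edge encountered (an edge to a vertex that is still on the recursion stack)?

Kent→Ashby

DFS from Napa (visiting neighbors in alphabetical order); mark gray on enter, black on exit:
Napa gray
  Ashby gray
    Mesa gray
      Hilo gray
        Brent gray
          Jade gray
          Jade black
        Brent black
        Galt gray
          Galt→Jade: Jade black — skip
        Galt black
        Hilo→Jade: Jade black — skip
        Kent gray
          Kent→Ashby: Ashby is gray → back edge
First back edge: Kent → Ashby.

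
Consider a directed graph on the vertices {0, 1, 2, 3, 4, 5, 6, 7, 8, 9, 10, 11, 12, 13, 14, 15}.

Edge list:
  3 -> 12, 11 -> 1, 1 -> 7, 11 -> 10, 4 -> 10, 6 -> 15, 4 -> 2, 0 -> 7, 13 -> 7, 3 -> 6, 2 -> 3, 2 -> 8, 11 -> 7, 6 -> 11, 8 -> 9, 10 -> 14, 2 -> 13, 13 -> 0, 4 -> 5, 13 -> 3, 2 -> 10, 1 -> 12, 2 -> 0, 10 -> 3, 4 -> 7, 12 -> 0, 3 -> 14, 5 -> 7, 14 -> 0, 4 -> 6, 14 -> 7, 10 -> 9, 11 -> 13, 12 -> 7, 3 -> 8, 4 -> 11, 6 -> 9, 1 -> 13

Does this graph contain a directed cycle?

DFS with white/gray/black marking, starting from 13:
13 gray
  0 gray
    7 gray
    7 black
  0 black
  3 gray
    6 gray
      9 gray
      9 black
      11 gray
        10 gray
          10→9: 9 black — skip
          14 gray
            14→7: 7 black — skip
            14→0: 0 black — skip
          14 black
          10→3: 3 is gray → back edge
Back edge found, so a cycle exists: 3 → 6 → 11 → 10 → 3.

Yes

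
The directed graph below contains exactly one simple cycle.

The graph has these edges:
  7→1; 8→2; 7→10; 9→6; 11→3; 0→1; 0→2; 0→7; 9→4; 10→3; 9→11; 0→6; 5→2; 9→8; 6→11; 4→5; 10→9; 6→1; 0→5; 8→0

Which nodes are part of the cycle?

0, 7, 8, 9, 10

DFS with gray/black marking from 9:
9 gray
  6 gray
    1 gray
    1 black
    11 gray
      3 gray
      3 black
    11 black
  6 black
  8 gray
    0 gray
      0→6: 6 black — skip
      7 gray
        10 gray
          10→3: 3 black — skip
          10→9: 9 is gray → back edge
Back edge closes the cycle 9 → 8 → 0 → 7 → 10 → 9; its vertices are {0, 7, 8, 9, 10}.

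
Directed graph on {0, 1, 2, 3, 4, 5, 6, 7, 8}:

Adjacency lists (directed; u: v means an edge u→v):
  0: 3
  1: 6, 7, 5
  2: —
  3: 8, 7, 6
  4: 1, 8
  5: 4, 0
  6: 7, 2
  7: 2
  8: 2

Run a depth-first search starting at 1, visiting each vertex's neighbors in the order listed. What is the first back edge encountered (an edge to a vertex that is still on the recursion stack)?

4→1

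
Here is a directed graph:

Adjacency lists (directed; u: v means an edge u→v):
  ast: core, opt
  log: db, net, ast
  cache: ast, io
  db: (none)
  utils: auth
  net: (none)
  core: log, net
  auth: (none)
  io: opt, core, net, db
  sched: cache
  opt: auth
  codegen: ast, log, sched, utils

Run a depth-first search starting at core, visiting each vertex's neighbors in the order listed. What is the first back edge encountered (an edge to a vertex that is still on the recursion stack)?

DFS from core (visiting each vertex's neighbors in the order listed); mark gray on enter, black on exit:
core gray
  log gray
    db gray
    db black
    net gray
    net black
    ast gray
      ast→core: core is gray → back edge
First back edge: ast → core.

ast→core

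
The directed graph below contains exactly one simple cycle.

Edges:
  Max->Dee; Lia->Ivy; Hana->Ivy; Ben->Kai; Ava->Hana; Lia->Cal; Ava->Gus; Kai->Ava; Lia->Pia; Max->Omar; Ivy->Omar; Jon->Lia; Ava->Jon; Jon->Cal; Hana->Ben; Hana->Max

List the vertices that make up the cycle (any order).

DFS with gray/black marking from Kai:
Kai gray
  Ava gray
    Jon gray
      Lia gray
        Cal gray
        Cal black
        Pia gray
        Pia black
        Ivy gray
          Omar gray
          Omar black
        Ivy black
      Lia black
      Jon→Cal: Cal black — skip
    Jon black
    Gus gray
    Gus black
    Hana gray
      Ben gray
        Ben→Kai: Kai is gray → back edge
Back edge closes the cycle Kai → Ava → Hana → Ben → Kai; its vertices are {Ava, Ben, Kai, Hana}.

Ava, Ben, Kai, Hana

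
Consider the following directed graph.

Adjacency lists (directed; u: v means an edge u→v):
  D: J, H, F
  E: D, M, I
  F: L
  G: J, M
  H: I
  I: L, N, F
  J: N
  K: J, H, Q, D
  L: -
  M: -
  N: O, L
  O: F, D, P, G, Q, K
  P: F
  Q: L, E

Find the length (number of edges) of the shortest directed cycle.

4

For each vertex v, BFS finds the shortest path from v back to v.
The shortest such closed walk is O → D → J → N → O, length 4.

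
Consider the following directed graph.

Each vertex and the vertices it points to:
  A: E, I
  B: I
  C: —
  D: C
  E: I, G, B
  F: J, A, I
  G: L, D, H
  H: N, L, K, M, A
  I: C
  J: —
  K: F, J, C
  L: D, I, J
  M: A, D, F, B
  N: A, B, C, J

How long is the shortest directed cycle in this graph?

For each vertex v, BFS finds the shortest path from v back to v.
The shortest such closed walk is G → H → A → E → G, length 4.

4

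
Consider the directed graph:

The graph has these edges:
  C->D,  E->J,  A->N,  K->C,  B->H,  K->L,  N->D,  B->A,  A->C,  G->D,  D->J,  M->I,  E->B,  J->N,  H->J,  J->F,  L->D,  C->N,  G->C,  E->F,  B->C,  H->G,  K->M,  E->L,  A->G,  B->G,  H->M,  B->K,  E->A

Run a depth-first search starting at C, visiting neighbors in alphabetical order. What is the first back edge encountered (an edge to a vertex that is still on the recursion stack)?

N→D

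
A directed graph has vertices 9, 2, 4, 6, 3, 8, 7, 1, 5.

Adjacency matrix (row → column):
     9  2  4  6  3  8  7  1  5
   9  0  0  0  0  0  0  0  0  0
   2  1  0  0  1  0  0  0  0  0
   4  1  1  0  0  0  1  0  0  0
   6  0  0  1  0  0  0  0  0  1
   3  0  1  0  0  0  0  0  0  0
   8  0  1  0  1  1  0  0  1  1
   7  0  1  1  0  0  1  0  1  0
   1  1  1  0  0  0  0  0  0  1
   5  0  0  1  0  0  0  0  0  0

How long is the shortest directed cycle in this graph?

For each vertex v, BFS finds the shortest path from v back to v.
The shortest such closed walk is 8 → 5 → 4 → 8, length 3.

3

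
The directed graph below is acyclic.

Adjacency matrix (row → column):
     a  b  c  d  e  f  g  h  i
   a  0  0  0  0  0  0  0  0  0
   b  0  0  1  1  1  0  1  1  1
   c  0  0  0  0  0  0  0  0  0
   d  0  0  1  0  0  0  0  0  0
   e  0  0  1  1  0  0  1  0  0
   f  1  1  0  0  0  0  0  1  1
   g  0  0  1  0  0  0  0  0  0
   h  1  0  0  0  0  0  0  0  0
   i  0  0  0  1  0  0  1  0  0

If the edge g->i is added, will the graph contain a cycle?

Adding g→i creates a cycle iff i can already reach g.
Path from i: i → g.
So i → … → g → i is a cycle.

Yes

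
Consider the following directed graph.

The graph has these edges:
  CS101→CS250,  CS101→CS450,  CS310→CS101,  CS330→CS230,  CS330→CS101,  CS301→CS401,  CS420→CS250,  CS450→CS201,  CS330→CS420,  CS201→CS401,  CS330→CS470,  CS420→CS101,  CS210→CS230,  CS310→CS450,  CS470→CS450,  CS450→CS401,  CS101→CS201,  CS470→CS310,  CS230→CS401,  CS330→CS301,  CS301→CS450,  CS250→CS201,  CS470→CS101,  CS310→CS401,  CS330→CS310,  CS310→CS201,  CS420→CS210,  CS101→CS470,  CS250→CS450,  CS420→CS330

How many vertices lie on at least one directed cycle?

5

A vertex is on a directed cycle iff it belongs to a strongly connected component of size ≥ 2 (or has a self-loop).
The vertices on cycles are {CS101, CS310, CS330, CS420, CS470} — 5 in total.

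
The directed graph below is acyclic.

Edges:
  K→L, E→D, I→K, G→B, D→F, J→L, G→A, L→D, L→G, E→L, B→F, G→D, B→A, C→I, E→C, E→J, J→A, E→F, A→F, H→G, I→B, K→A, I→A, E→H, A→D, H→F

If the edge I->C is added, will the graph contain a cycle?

Yes

Adding I→C creates a cycle iff C can already reach I.
Path from C: C → I.
So C → … → I → C is a cycle.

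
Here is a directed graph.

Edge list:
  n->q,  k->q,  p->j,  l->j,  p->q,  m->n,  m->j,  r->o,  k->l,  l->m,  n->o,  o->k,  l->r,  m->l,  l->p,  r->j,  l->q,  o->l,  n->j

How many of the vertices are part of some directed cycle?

6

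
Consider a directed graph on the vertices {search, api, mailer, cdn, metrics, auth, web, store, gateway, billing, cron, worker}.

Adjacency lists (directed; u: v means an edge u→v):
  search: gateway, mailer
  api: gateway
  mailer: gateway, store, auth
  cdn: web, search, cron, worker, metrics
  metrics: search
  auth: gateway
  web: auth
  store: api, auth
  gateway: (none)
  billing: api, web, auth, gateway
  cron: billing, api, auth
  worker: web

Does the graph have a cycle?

No

DFS with white/gray/black marking, starting from api:
api gray
  gateway gray
  gateway black
api black
search gray
  search→gateway: gateway black — skip
  mailer gray
    mailer→gateway: gateway black — skip
    store gray
      store→api: api black — skip
      auth gray
        auth→gateway: gateway black — skip
      auth black
    store black
    mailer→auth: auth black — skip
  mailer black
search black
cdn gray
  web gray
    web→auth: auth black — skip
  web black
  cdn→search: search black — skip
  cron gray
    billing gray
      billing→api: api black — skip
      billing→web: web black — skip
      billing→auth: auth black — skip
      billing→gateway: gateway black — skip
    billing black
    cron→api: api black — skip
    cron→auth: auth black — skip
  cron black
  worker gray
    worker→web: web black — skip
  worker black
  metrics gray
    metrics→search: search black — skip
  metrics black
cdn black
Every edge goes to a white or black vertex — no back edge, so the graph is acyclic.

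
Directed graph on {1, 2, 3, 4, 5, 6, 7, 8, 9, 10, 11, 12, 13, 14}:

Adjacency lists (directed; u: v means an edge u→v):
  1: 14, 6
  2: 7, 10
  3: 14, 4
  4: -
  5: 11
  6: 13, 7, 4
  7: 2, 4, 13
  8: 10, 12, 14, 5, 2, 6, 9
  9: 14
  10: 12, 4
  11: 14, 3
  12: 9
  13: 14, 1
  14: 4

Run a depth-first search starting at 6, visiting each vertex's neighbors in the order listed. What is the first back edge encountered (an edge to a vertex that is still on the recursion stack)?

DFS from 6 (visiting each vertex's neighbors in the order listed); mark gray on enter, black on exit:
6 gray
  13 gray
    14 gray
      4 gray
      4 black
    14 black
    1 gray
      1→14: 14 black — skip
      1→6: 6 is gray → back edge
First back edge: 1 → 6.

1→6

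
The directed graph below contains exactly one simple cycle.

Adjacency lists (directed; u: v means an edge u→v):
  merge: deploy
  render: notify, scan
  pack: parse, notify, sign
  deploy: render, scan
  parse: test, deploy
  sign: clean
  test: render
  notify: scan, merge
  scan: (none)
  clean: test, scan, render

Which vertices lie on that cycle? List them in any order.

merge, deploy, notify, render

DFS with gray/black marking from notify:
notify gray
  scan gray
  scan black
  merge gray
    deploy gray
      render gray
        render→notify: notify is gray → back edge
Back edge closes the cycle notify → merge → deploy → render → notify; its vertices are {merge, deploy, notify, render}.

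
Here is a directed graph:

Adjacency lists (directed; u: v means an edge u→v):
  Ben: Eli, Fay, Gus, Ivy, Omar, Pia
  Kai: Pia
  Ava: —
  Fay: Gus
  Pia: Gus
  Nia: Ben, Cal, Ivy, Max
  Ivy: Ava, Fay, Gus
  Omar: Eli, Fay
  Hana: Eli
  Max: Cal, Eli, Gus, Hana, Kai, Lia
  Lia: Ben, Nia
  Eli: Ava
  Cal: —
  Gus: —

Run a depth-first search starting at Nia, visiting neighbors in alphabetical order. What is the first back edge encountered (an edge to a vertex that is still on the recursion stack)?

Lia->Nia

DFS from Nia (visiting neighbors in alphabetical order); mark gray on enter, black on exit:
Nia gray
  Ben gray
    Eli gray
      Ava gray
      Ava black
    Eli black
    Fay gray
      Gus gray
      Gus black
    Fay black
    Ben→Gus: Gus black — skip
    Ivy gray
      Ivy→Ava: Ava black — skip
      Ivy→Fay: Fay black — skip
      Ivy→Gus: Gus black — skip
    Ivy black
    Omar gray
      Omar→Eli: Eli black — skip
      Omar→Fay: Fay black — skip
    Omar black
    Pia gray
      Pia→Gus: Gus black — skip
    Pia black
  Ben black
  Cal gray
  Cal black
  Nia→Ivy: Ivy black — skip
  Max gray
    Max→Cal: Cal black — skip
    Max→Eli: Eli black — skip
    Max→Gus: Gus black — skip
    Hana gray
      Hana→Eli: Eli black — skip
    Hana black
    Kai gray
      Kai→Pia: Pia black — skip
    Kai black
    Lia gray
      Lia→Ben: Ben black — skip
      Lia→Nia: Nia is gray → back edge
First back edge: Lia → Nia.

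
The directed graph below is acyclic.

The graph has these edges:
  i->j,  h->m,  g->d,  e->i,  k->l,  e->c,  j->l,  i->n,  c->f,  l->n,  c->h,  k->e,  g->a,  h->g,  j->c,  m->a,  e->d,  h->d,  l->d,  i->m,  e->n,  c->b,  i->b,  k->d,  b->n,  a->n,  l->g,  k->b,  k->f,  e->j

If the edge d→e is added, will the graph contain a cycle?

Yes

Adding d→e creates a cycle iff e can already reach d.
Path from e: e → d.
So e → … → d → e is a cycle.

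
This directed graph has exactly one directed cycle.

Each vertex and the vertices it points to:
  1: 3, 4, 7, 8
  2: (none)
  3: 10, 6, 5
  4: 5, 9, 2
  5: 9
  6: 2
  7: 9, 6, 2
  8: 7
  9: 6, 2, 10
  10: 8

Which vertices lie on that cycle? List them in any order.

7, 8, 9, 10

DFS with gray/black marking from 8:
8 gray
  7 gray
    9 gray
      6 gray
        2 gray
        2 black
      6 black
      9→2: 2 black — skip
      10 gray
        10→8: 8 is gray → back edge
Back edge closes the cycle 8 → 7 → 9 → 10 → 8; its vertices are {7, 8, 9, 10}.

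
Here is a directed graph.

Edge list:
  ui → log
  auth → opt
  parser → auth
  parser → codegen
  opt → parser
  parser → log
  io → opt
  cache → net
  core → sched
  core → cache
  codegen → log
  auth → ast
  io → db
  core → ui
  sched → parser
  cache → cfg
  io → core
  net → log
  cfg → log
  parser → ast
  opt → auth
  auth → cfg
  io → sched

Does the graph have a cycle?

DFS with white/gray/black marking, starting from ast:
ast gray
ast black
cache gray
  net gray
    log gray
    log black
  net black
  cfg gray
    cfg→log: log black — skip
  cfg black
cache black
parser gray
  auth gray
    auth→cfg: cfg black — skip
    auth→ast: ast black — skip
    opt gray
      opt→parser: parser is gray → back edge
Back edge found, so a cycle exists: parser → auth → opt → parser.

Yes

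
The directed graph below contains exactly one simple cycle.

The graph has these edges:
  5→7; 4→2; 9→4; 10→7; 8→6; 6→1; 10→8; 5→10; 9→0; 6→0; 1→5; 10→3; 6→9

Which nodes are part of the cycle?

DFS with gray/black marking from 5:
5 gray
  10 gray
    3 gray
    3 black
    7 gray
    7 black
    8 gray
      6 gray
        1 gray
          1→5: 5 is gray → back edge
Back edge closes the cycle 5 → 10 → 8 → 6 → 1 → 5; its vertices are {1, 5, 6, 8, 10}.

1, 5, 6, 8, 10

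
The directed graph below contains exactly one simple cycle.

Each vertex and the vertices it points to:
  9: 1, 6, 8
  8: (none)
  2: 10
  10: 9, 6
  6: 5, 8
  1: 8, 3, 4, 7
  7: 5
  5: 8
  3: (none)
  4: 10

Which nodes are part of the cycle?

DFS with gray/black marking from 10:
10 gray
  9 gray
    1 gray
      8 gray
      8 black
      3 gray
      3 black
      4 gray
        4→10: 10 is gray → back edge
Back edge closes the cycle 10 → 9 → 1 → 4 → 10; its vertices are {1, 4, 9, 10}.

1, 4, 9, 10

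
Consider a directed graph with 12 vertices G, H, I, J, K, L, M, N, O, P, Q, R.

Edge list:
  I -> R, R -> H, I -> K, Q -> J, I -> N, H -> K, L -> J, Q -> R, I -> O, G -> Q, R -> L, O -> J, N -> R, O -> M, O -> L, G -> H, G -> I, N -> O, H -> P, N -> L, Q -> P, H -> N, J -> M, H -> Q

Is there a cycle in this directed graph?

Yes

DFS with white/gray/black marking, starting from L:
L gray
  J gray
    M gray
    M black
  J black
L black
G gray
  H gray
    Q gray
      R gray
        R→H: H is gray → back edge
Back edge found, so a cycle exists: H → Q → R → H.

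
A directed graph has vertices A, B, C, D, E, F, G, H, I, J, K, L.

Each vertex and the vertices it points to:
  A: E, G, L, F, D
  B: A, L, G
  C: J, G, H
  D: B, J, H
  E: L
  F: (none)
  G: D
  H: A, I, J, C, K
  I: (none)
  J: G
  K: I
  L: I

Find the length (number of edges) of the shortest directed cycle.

For each vertex v, BFS finds the shortest path from v back to v.
The shortest such closed walk is H → C → H, length 2.

2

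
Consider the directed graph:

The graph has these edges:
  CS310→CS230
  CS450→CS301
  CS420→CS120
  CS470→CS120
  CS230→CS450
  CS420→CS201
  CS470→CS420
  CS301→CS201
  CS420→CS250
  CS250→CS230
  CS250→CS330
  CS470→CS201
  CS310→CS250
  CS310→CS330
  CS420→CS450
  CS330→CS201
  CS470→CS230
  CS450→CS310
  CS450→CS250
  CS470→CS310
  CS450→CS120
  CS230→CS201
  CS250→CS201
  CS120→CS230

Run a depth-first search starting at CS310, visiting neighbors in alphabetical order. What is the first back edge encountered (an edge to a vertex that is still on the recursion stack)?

DFS from CS310 (visiting neighbors in alphabetical order); mark gray on enter, black on exit:
CS310 gray
  CS230 gray
    CS201 gray
    CS201 black
    CS450 gray
      CS120 gray
        CS120→CS230: CS230 is gray → back edge
First back edge: CS120 → CS230.

CS120->CS230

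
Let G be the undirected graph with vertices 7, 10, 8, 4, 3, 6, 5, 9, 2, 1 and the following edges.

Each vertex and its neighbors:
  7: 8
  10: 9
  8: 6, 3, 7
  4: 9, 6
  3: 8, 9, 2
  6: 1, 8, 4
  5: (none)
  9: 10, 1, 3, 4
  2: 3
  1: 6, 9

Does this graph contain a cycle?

DFS, tracking each vertex's parent; an edge to a visited non-parent vertex closes a cycle.
Start from 10:
visit 10 (parent –)
  visit 9 (parent 10)
    9–10: parent, skip
    visit 1 (parent 9)
      visit 6 (parent 1)
        6–1: parent, skip
        visit 8 (parent 6)
          8–6: parent, skip
          visit 3 (parent 8)
            3–8: parent, skip
            3–9: 9 visited and ≠ parent → cycle
Cycle: 9 – 1 – 6 – 8 – 3 – 9.

Yes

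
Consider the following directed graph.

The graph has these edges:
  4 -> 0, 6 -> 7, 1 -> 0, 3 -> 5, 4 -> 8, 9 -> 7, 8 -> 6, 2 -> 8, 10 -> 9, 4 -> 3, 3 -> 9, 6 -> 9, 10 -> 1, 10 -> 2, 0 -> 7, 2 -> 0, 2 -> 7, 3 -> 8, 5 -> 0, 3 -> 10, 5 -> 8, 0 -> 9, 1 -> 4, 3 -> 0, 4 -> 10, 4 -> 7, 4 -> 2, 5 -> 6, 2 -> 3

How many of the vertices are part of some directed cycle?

5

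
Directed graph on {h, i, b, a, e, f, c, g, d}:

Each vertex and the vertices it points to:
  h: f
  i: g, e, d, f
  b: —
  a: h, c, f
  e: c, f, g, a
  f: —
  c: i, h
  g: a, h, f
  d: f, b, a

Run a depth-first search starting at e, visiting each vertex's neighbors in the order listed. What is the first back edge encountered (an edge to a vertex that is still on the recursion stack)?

a->c

DFS from e (visiting each vertex's neighbors in the order listed); mark gray on enter, black on exit:
e gray
  c gray
    i gray
      g gray
        a gray
          h gray
            f gray
            f black
          h black
          a→c: c is gray → back edge
First back edge: a → c.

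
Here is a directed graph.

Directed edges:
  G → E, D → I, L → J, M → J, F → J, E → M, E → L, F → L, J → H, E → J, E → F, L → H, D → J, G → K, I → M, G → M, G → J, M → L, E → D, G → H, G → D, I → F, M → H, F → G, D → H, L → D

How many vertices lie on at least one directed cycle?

7

A vertex is on a directed cycle iff it belongs to a strongly connected component of size ≥ 2 (or has a self-loop).
The vertices on cycles are {D, E, F, G, I, L, M} — 7 in total.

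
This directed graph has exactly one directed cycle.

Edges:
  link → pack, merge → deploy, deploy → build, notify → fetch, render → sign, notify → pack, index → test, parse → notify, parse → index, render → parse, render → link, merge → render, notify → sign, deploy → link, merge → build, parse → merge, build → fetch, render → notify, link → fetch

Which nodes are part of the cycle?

DFS with gray/black marking from merge:
merge gray
  deploy gray
    build gray
      fetch gray
      fetch black
    build black
    link gray
      link→fetch: fetch black — skip
      pack gray
      pack black
    link black
  deploy black
  merge→build: build black — skip
  render gray
    parse gray
      index gray
        test gray
        test black
      index black
      parse→merge: merge is gray → back edge
Back edge closes the cycle merge → render → parse → merge; its vertices are {merge, parse, render}.

merge, parse, render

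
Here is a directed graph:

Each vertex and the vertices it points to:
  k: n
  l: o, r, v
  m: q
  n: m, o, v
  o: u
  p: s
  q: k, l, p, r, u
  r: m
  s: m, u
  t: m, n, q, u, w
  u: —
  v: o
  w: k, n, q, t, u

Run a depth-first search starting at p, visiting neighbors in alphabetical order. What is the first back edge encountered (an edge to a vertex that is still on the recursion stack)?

n→m

DFS from p (visiting neighbors in alphabetical order); mark gray on enter, black on exit:
p gray
  s gray
    m gray
      q gray
        k gray
          n gray
            n→m: m is gray → back edge
First back edge: n → m.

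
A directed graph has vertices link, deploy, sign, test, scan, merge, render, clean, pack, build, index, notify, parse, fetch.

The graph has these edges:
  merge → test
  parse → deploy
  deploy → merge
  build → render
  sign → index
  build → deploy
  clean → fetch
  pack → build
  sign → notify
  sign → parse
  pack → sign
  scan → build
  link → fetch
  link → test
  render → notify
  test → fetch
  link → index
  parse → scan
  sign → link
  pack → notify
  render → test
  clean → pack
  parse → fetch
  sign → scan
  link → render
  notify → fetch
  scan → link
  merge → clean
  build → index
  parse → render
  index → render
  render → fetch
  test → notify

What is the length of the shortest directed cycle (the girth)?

5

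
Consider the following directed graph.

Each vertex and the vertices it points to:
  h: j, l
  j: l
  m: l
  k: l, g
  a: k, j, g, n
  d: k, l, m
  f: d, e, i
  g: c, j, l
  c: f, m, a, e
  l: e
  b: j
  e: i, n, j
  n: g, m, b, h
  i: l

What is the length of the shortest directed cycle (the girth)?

3

For each vertex v, BFS finds the shortest path from v back to v.
The shortest such closed walk is c → a → g → c, length 3.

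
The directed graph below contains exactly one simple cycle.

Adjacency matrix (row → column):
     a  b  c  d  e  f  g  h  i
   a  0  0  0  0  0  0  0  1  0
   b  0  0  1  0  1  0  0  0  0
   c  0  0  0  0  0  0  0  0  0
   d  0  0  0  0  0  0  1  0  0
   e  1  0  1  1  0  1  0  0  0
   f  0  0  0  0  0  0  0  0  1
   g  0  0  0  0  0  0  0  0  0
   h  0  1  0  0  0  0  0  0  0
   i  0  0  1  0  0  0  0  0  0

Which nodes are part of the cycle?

DFS with gray/black marking from e:
e gray
  c gray
  c black
  d gray
    g gray
    g black
  d black
  f gray
    i gray
      i→c: c black — skip
    i black
  f black
  a gray
    h gray
      b gray
        b→e: e is gray → back edge
Back edge closes the cycle e → a → h → b → e; its vertices are {a, b, e, h}.

a, b, e, h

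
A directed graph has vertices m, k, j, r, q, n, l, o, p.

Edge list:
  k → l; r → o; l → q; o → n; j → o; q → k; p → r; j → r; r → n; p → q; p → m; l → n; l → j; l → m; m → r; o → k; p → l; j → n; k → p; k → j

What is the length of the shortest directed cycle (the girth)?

For each vertex v, BFS finds the shortest path from v back to v.
The shortest such closed walk is k → l → q → k, length 3.

3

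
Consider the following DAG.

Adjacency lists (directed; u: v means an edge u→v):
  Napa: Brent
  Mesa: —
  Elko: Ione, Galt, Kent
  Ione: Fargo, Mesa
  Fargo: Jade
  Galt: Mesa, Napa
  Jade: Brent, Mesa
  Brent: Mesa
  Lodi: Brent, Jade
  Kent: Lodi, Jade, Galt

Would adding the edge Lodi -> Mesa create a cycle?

No

Adding Lodi→Mesa creates a cycle iff Mesa can already reach Lodi.
Explore from Mesa: no path reaches Lodi. The graph stays acyclic.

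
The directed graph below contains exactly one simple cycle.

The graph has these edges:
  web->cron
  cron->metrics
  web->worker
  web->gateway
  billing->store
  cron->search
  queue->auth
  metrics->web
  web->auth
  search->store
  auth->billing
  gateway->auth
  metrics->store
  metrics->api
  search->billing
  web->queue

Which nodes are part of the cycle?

web, cron, metrics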